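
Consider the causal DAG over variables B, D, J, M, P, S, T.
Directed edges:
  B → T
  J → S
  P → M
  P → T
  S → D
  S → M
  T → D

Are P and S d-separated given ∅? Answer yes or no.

Bayes-Ball from P | ∅ reaches {D,M,T}.
S ∉ reach(P|∅) ⇒ P ⊥ S | ∅.

Yes — P ⊥ S | ∅.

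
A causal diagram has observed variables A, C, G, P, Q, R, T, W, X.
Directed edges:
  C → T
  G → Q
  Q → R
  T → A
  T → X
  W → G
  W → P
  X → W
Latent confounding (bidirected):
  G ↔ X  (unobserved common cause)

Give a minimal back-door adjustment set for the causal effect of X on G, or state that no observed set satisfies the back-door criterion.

X→G: no observed back-door set.

desc(X)\{X}={G,P,Q,R,W}; candidates ⊆ {A,C,T}.
X↔G: latent back-door arc(s) into X.
size 0: {}; under {} X still reaches {A,C,G,Q,R,T} ∋ G.
size 1: {A}, {C}, {T}; under {A} X still reaches {C,G,Q,R,T} ∋ G.
size 2: {A,C}, {A,T}, {C,T}; under {A,C} X still reaches {G,Q,R,T} ∋ G.
X↔G cannot be blocked by any observed set — no back-door set.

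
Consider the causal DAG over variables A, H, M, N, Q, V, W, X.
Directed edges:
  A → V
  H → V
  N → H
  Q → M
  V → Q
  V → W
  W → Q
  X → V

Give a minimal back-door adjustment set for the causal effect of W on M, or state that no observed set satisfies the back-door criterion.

desc(W)\{W}={M,Q}; candidates ⊆ {A,H,N,V,X}.
size 0: {}; under {} W still reaches {A,H,M,N,Q,V,X} ∋ M.
{V}: W⊥M given {V} in G with W→· removed — back-door holds.

W→M: minimal back-door set {V}.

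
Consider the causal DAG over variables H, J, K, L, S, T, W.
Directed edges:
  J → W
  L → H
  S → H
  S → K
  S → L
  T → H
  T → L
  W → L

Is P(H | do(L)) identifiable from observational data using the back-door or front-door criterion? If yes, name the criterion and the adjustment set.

desc(L)\{L}={H}; candidates ⊆ {J,K,S,T,W}.
size 0: {}; under {} L still reaches {H,J,K,S,T,W} ∋ H.
size 1: {J}, {K}, {S} …(+2); under {J} L still reaches {H,K,S,T,W} ∋ H.
{S,T}: L⊥H given {S,T} in G with L→· removed — back-door holds.
P(H|do(L)) = Σ_{S,T} P(H|L,S,T)·P(S,T).

P(H|do(L)): backdoor, adjust for {S, T}.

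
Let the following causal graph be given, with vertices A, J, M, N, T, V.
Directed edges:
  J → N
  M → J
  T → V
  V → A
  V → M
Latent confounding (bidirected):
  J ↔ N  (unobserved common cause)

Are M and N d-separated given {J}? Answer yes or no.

No — M and N are d-connected given {J}.

Bayes-Ball from M | {J} reaches {A,N,T,V}.
N ∈ reach(M|{J}) ⇒ M ⊥̸ N | {J}.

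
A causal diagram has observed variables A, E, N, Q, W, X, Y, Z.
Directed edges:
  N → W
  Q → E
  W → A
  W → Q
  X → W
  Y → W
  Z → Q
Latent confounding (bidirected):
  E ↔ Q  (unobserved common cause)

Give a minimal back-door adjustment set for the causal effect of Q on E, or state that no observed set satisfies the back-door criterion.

desc(Q)\{Q}={E}; candidates ⊆ {A,N,W,X,Y,Z}.
Q↔E: latent back-door arc(s) into Q.
size 0: {}; under {} Q still reaches {A,E,N,W,X,Y,Z} ∋ E.
size 1: {A}, {N}, {W} …(+3); under {A} Q still reaches {E,N,W,X,Y,Z} ∋ E.
size 2: {A,N}, {A,W}, {A,X} …(+12); under {A,N} Q still reaches {E,W,X,Y,Z} ∋ E.
Q↔E cannot be blocked by any observed set — no back-door set.

Q→E: no observed back-door set.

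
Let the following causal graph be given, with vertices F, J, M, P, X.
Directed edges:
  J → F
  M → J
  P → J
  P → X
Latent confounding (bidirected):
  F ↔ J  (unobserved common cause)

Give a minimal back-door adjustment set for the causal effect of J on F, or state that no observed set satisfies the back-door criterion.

desc(J)\{J}={F}; candidates ⊆ {M,P,X}.
J↔F: latent back-door arc(s) into J.
size 0: {}; under {} J still reaches {F,M,P,X} ∋ F.
size 1: {M}, {P}, {X}; under {M} J still reaches {F,P,X} ∋ F.
size 2: {M,P}, {M,X}, {P,X}; under {M,P} J still reaches {F} ∋ F.
J↔F cannot be blocked by any observed set — no back-door set.

J→F: no observed back-door set.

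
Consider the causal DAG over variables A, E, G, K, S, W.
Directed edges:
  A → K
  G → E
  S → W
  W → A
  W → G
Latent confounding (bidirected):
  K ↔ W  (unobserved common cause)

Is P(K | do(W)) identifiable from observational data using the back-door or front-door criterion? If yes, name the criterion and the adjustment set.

P(K|do(W)): frontdoor, adjust for {A}.

desc(W)\{W}={A,E,G,K}; candidates ⊆ {S}.
W↔K: latent back-door arc(s) into W.
size 0: {}; under {} W still reaches {K,S} ∋ K.
size 1: {S}; under {S} W still reaches {K} ∋ K.
W↔K cannot be blocked by any observed set — no back-door set.
{A}: (i) intercepts every directed W→K path; (ii) no back-door W→{A}; (iii) {W} blocks every back-door {A}→K. Front-door holds.
P(K|do(W)) = Σ_{A} P(A|W) Σ_{W'} P(K|A,W')P(W').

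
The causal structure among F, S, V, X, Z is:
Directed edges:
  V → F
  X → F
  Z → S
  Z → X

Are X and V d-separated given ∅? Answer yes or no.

Bayes-Ball from X | ∅ reaches {F,S,Z}.
V ∉ reach(X|∅) ⇒ X ⊥ V | ∅.

Yes — X ⊥ V | ∅.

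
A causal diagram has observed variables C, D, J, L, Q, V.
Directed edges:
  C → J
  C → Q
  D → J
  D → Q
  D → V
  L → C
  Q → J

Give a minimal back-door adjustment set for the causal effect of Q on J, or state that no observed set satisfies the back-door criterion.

desc(Q)\{Q}={J}; candidates ⊆ {C,D,L,V}.
size 0: {}; under {} Q still reaches {C,D,J,L,V} ∋ J.
size 1: {C}, {D}, {L} …(+1); under {C} Q still reaches {D,J,V} ∋ J.
{C,D}: Q⊥J given {C,D} in G with Q→· removed — back-door holds.

Q→J: minimal back-door set {C, D}.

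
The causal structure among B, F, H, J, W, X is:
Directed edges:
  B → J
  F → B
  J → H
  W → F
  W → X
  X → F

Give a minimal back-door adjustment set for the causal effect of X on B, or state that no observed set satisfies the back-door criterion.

X→B: minimal back-door set {W}.

desc(X)\{X}={B,F,H,J}; candidates ⊆ {W}.
size 0: {}; under {} X still reaches {B,F,H,J,W} ∋ B.
{W}: X⊥B given {W} in G with X→· removed — back-door holds.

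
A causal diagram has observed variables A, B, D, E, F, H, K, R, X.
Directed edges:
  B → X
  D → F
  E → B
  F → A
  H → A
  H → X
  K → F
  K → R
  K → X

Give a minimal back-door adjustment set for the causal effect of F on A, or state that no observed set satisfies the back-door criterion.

desc(F)\{F}={A}; candidates ⊆ {B,D,E,H,K,R,X}.
∅: F⊥A given ∅ in G with F→· removed — back-door holds.

F→A: minimal back-door set ∅.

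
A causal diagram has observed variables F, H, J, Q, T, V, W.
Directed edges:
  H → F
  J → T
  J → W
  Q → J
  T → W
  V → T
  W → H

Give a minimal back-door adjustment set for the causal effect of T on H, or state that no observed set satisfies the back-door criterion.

desc(T)\{T}={F,H,W}; candidates ⊆ {J,Q,V}.
size 0: {}; under {} T still reaches {F,H,J,Q,V,W} ∋ H.
{J}: T⊥H given {J} in G with T→· removed — back-door holds.

T→H: minimal back-door set {J}.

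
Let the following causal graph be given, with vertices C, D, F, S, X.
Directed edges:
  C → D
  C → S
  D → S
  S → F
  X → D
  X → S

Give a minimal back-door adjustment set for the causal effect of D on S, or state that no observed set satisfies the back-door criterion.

desc(D)\{D}={F,S}; candidates ⊆ {C,X}.
size 0: {}; under {} D still reaches {C,F,S,X} ∋ S.
size 1: {C}, {X}; under {C} D still reaches {F,S,X} ∋ S.
{C,X}: D⊥S given {C,X} in G with D→· removed — back-door holds.

D→S: minimal back-door set {C, X}.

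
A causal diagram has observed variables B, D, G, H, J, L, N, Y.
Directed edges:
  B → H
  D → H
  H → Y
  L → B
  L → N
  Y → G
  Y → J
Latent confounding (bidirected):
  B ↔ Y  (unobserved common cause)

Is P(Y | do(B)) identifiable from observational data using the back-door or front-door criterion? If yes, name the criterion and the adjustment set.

desc(B)\{B}={G,H,J,Y}; candidates ⊆ {D,L,N}.
B↔Y: latent back-door arc(s) into B.
size 0: {}; under {} B still reaches {G,J,L,N,Y} ∋ Y.
size 1: {D}, {L}, {N}; under {D} B still reaches {G,J,L,N,Y} ∋ Y.
size 2: {D,L}, {D,N}, {L,N}; under {D,L} B still reaches {G,J,Y} ∋ Y.
B↔Y cannot be blocked by any observed set — no back-door set.
{H}: (i) intercepts every directed B→Y path; (ii) no back-door B→{H}; (iii) {B} blocks every back-door {H}→Y. Front-door holds.
P(Y|do(B)) = Σ_{H} P(H|B) Σ_{B'} P(Y|H,B')P(B').

P(Y|do(B)): frontdoor, adjust for {H}.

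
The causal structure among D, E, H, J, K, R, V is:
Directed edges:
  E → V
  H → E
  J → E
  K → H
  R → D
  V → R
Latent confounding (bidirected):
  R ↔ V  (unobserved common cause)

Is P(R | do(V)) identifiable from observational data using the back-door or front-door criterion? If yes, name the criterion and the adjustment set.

desc(V)\{V}={D,R}; candidates ⊆ {E,H,J,K}.
V↔R: latent back-door arc(s) into V.
size 0: {}; under {} V still reaches {D,E,H,J,K,R} ∋ R.
size 1: {E}, {H}, {J} …(+1); under {E} V still reaches {D,R} ∋ R.
size 2: {E,H}, {E,J}, {E,K} …(+3); under {E,H} V still reaches {D,R} ∋ R.
V↔R cannot be blocked by any observed set — no back-door set.
No mediator lies on a directed V→…→R path.
Neither criterion identifies P(R|do(V)) in this graph.

P(R|do(V)): not identifiable (no BD/FD set).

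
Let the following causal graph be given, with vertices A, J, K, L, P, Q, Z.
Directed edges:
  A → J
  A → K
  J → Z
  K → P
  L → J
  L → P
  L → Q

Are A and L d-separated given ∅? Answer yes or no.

Yes — A ⊥ L | ∅.

Bayes-Ball from A | ∅ reaches {J,K,P,Z}.
L ∉ reach(A|∅) ⇒ A ⊥ L | ∅.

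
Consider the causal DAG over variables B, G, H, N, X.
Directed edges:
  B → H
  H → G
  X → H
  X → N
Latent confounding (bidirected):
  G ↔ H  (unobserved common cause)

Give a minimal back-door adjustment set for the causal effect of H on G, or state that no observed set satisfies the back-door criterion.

H→G: no observed back-door set.

desc(H)\{H}={G}; candidates ⊆ {B,N,X}.
H↔G: latent back-door arc(s) into H.
size 0: {}; under {} H still reaches {B,G,N,X} ∋ G.
size 1: {B}, {N}, {X}; under {B} H still reaches {G,N,X} ∋ G.
size 2: {B,N}, {B,X}, {N,X}; under {B,N} H still reaches {G,X} ∋ G.
H↔G cannot be blocked by any observed set — no back-door set.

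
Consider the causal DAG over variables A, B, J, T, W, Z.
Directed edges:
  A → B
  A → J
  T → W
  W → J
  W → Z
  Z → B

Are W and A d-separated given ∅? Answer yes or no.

Yes — W ⊥ A | ∅.

Bayes-Ball from W | ∅ reaches {B,J,T,Z}.
A ∉ reach(W|∅) ⇒ W ⊥ A | ∅.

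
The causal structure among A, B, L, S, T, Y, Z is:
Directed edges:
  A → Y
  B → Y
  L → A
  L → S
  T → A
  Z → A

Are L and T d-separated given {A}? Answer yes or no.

Bayes-Ball from L | {A} reaches {S,T,Z}.
T ∈ reach(L|{A}) ⇒ L ⊥̸ T | {A}.

No — L and T are d-connected given {A}.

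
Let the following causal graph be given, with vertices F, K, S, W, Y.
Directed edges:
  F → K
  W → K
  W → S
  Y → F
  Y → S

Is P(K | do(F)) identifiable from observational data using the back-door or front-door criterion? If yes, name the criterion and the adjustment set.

desc(F)\{F}={K}; candidates ⊆ {S,W,Y}.
∅: F⊥K given ∅ in G with F→· removed — back-door holds.
P(K|do(F)) = P(K|F) — no adjustment needed.

P(K|do(F)): backdoor, adjust for ∅.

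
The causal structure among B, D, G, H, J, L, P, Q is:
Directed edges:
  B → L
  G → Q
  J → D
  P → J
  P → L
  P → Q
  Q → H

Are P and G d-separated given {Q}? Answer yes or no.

No — P and G are d-connected given {Q}.

Bayes-Ball from P | {Q} reaches {D,G,J,L}.
G ∈ reach(P|{Q}) ⇒ P ⊥̸ G | {Q}.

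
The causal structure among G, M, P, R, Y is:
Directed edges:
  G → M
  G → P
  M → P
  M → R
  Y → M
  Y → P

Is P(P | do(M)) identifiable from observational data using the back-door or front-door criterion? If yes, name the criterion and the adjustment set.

P(P|do(M)): backdoor, adjust for {G, Y}.

desc(M)\{M}={P,R}; candidates ⊆ {G,Y}.
size 0: {}; under {} M still reaches {G,P,Y} ∋ P.
size 1: {G}, {Y}; under {G} M still reaches {P,Y} ∋ P.
{G,Y}: M⊥P given {G,Y} in G with M→· removed — back-door holds.
P(P|do(M)) = Σ_{G,Y} P(P|M,G,Y)·P(G,Y).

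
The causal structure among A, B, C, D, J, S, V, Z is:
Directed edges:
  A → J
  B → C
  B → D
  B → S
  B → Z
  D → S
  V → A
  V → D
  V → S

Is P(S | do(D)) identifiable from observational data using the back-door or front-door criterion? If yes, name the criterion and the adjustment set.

P(S|do(D)): backdoor, adjust for {B, V}.

desc(D)\{D}={S}; candidates ⊆ {A,B,C,J,V,Z}.
size 0: {}; under {} D still reaches {A,B,C,J,S,V,Z} ∋ S.
size 1: {A}, {B}, {C} …(+3); under {A} D still reaches {B,C,S,V,Z} ∋ S.
{B,V}: D⊥S given {B,V} in G with D→· removed — back-door holds.
P(S|do(D)) = Σ_{B,V} P(S|D,B,V)·P(B,V).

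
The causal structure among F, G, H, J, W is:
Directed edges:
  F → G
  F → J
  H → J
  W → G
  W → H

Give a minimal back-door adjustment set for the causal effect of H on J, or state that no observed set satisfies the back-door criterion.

desc(H)\{H}={J}; candidates ⊆ {F,G,W}.
∅: H⊥J given ∅ in G with H→· removed — back-door holds.

H→J: minimal back-door set ∅.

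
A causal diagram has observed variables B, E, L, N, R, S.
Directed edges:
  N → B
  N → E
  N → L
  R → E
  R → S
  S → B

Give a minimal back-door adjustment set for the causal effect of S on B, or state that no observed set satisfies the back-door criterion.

desc(S)\{S}={B}; candidates ⊆ {E,L,N,R}.
∅: S⊥B given ∅ in G with S→· removed — back-door holds.

S→B: minimal back-door set ∅.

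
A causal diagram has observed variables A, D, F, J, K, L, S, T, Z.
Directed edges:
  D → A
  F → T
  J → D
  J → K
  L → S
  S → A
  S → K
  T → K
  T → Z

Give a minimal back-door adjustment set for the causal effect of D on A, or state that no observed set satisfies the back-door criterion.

desc(D)\{D}={A}; candidates ⊆ {F,J,K,L,S,T,Z}.
∅: D⊥A given ∅ in G with D→· removed — back-door holds.

D→A: minimal back-door set ∅.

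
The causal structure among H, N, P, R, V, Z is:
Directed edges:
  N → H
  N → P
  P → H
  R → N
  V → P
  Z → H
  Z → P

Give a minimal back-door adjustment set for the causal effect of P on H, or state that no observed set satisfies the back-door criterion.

P→H: minimal back-door set {N, Z}.

desc(P)\{P}={H}; candidates ⊆ {N,R,V,Z}.
size 0: {}; under {} P still reaches {H,N,R,V,Z} ∋ H.
size 1: {N}, {R}, {V} …(+1); under {N} P still reaches {H,V,Z} ∋ H.
{N,Z}: P⊥H given {N,Z} in G with P→· removed — back-door holds.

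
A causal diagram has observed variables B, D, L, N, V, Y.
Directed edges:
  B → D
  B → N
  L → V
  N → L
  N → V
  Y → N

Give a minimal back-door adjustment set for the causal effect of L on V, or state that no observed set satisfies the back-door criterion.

desc(L)\{L}={V}; candidates ⊆ {B,D,N,Y}.
size 0: {}; under {} L still reaches {B,D,N,V,Y} ∋ V.
{N}: L⊥V given {N} in G with L→· removed — back-door holds.

L→V: minimal back-door set {N}.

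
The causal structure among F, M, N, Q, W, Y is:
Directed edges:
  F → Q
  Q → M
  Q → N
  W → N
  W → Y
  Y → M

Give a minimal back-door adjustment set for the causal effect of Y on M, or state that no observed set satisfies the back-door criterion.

desc(Y)\{Y}={M}; candidates ⊆ {F,N,Q,W}.
∅: Y⊥M given ∅ in G with Y→· removed — back-door holds.

Y→M: minimal back-door set ∅.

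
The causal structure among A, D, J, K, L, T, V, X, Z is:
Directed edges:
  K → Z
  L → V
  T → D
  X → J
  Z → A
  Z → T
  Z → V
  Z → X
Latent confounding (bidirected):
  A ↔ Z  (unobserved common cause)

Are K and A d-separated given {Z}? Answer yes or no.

Bayes-Ball from K | {Z} reaches {A}.
A ∈ reach(K|{Z}) ⇒ K ⊥̸ A | {Z}.

No — K and A are d-connected given {Z}.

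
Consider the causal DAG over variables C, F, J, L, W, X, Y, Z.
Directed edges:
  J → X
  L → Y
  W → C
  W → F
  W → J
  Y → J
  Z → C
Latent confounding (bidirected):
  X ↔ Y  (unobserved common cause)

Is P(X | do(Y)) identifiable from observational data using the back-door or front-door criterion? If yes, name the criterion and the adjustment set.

P(X|do(Y)): frontdoor, adjust for {J}.

desc(Y)\{Y}={J,X}; candidates ⊆ {C,F,L,W,Z}.
Y↔X: latent back-door arc(s) into Y.
size 0: {}; under {} Y still reaches {L,X} ∋ X.
size 1: {C}, {F}, {L} …(+2); under {C} Y still reaches {L,X} ∋ X.
size 2: {C,F}, {C,L}, {C,W} …(+7); under {C,F} Y still reaches {L,X} ∋ X.
Y↔X cannot be blocked by any observed set — no back-door set.
{J}: (i) intercepts every directed Y→X path; (ii) no back-door Y→{J}; (iii) {Y} blocks every back-door {J}→X. Front-door holds.
P(X|do(Y)) = Σ_{J} P(J|Y) Σ_{Y'} P(X|J,Y')P(Y').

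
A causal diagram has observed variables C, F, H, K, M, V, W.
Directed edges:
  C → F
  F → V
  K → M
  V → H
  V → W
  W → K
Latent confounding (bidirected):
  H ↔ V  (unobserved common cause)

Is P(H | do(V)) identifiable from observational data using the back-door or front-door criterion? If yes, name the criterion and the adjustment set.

desc(V)\{V}={H,K,M,W}; candidates ⊆ {C,F}.
V↔H: latent back-door arc(s) into V.
size 0: {}; under {} V still reaches {C,F,H} ∋ H.
size 1: {C}, {F}; under {C} V still reaches {F,H} ∋ H.
size 2: {C,F}; under {C,F} V still reaches {H} ∋ H.
V↔H cannot be blocked by any observed set — no back-door set.
No mediator lies on a directed V→…→H path.
Neither criterion identifies P(H|do(V)) in this graph.

P(H|do(V)): not identifiable (no BD/FD set).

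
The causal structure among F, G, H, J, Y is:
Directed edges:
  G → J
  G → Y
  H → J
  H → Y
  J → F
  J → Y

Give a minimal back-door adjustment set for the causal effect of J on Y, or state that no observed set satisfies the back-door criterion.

desc(J)\{J}={F,Y}; candidates ⊆ {G,H}.
size 0: {}; under {} J still reaches {G,H,Y} ∋ Y.
size 1: {G}, {H}; under {G} J still reaches {H,Y} ∋ Y.
{G,H}: J⊥Y given {G,H} in G with J→· removed — back-door holds.

J→Y: minimal back-door set {G, H}.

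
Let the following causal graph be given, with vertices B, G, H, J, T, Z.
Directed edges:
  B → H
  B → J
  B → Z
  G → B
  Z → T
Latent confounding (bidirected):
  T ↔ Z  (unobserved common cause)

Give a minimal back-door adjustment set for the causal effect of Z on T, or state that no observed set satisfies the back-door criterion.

desc(Z)\{Z}={T}; candidates ⊆ {B,G,H,J}.
Z↔T: latent back-door arc(s) into Z.
size 0: {}; under {} Z still reaches {B,G,H,J,T} ∋ T.
size 1: {B}, {G}, {H} …(+1); under {B} Z still reaches {T} ∋ T.
size 2: {B,G}, {B,H}, {B,J} …(+3); under {B,G} Z still reaches {T} ∋ T.
Z↔T cannot be blocked by any observed set — no back-door set.

Z→T: no observed back-door set.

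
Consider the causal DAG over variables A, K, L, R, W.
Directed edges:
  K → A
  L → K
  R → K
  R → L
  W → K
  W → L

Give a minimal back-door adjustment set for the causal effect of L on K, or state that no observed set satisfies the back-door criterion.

desc(L)\{L}={A,K}; candidates ⊆ {R,W}.
size 0: {}; under {} L still reaches {A,K,R,W} ∋ K.
size 1: {R}, {W}; under {R} L still reaches {A,K,W} ∋ K.
{R,W}: L⊥K given {R,W} in G with L→· removed — back-door holds.

L→K: minimal back-door set {R, W}.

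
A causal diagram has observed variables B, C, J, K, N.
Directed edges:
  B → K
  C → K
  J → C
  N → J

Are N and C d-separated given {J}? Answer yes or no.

Bayes-Ball from N | {J} reaches ∅.
C ∉ reach(N|{J}) ⇒ N ⊥ C | {J}.

Yes — N ⊥ C | {J}.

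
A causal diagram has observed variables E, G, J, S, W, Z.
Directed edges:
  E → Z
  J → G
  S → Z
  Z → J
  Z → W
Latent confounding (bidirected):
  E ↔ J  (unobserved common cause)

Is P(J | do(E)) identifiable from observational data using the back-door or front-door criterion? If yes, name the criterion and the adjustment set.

desc(E)\{E}={G,J,W,Z}; candidates ⊆ {S}.
E↔J: latent back-door arc(s) into E.
size 0: {}; under {} E still reaches {G,J} ∋ J.
size 1: {S}; under {S} E still reaches {G,J} ∋ J.
E↔J cannot be blocked by any observed set — no back-door set.
{Z}: (i) intercepts every directed E→J path; (ii) no back-door E→{Z}; (iii) {E} blocks every back-door {Z}→J. Front-door holds.
P(J|do(E)) = Σ_{Z} P(Z|E) Σ_{E'} P(J|Z,E')P(E').

P(J|do(E)): frontdoor, adjust for {Z}.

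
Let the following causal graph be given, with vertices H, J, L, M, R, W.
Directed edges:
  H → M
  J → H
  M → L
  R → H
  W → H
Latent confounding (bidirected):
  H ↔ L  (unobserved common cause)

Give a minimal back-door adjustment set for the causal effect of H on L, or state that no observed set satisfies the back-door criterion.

H→L: no observed back-door set.

desc(H)\{H}={L,M}; candidates ⊆ {J,R,W}.
H↔L: latent back-door arc(s) into H.
size 0: {}; under {} H still reaches {J,L,R,W} ∋ L.
size 1: {J}, {R}, {W}; under {J} H still reaches {L,R,W} ∋ L.
size 2: {J,R}, {J,W}, {R,W}; under {J,R} H still reaches {L,W} ∋ L.
H↔L cannot be blocked by any observed set — no back-door set.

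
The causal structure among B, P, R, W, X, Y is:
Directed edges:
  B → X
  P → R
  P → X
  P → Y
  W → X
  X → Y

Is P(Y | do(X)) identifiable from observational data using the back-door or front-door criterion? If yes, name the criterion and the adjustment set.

desc(X)\{X}={Y}; candidates ⊆ {B,P,R,W}.
size 0: {}; under {} X still reaches {B,P,R,W,Y} ∋ Y.
{P}: X⊥Y given {P} in G with X→· removed — back-door holds.
P(Y|do(X)) = Σ_{P} P(Y|X,P)·P(P).

P(Y|do(X)): backdoor, adjust for {P}.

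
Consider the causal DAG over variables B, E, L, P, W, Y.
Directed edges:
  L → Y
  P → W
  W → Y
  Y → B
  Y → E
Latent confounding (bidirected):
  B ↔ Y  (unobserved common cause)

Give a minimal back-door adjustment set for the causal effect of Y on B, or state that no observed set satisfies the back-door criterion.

desc(Y)\{Y}={B,E}; candidates ⊆ {L,P,W}.
Y↔B: latent back-door arc(s) into Y.
size 0: {}; under {} Y still reaches {B,L,P,W} ∋ B.
size 1: {L}, {P}, {W}; under {L} Y still reaches {B,P,W} ∋ B.
size 2: {L,P}, {L,W}, {P,W}; under {L,P} Y still reaches {B,W} ∋ B.
Y↔B cannot be blocked by any observed set — no back-door set.

Y→B: no observed back-door set.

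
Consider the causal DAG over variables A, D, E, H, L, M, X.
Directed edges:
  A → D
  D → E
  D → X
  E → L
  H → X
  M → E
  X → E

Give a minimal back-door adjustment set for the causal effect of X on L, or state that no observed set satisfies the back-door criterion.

X→L: minimal back-door set {D}.

desc(X)\{X}={E,L}; candidates ⊆ {A,D,H,M}.
size 0: {}; under {} X still reaches {A,D,E,H,L} ∋ L.
{D}: X⊥L given {D} in G with X→· removed — back-door holds.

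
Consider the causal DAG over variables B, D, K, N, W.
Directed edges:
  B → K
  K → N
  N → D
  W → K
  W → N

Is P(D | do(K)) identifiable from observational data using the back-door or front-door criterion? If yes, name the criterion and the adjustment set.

P(D|do(K)): backdoor, adjust for {W}.

desc(K)\{K}={D,N}; candidates ⊆ {B,W}.
size 0: {}; under {} K still reaches {B,D,N,W} ∋ D.
{W}: K⊥D given {W} in G with K→· removed — back-door holds.
P(D|do(K)) = Σ_{W} P(D|K,W)·P(W).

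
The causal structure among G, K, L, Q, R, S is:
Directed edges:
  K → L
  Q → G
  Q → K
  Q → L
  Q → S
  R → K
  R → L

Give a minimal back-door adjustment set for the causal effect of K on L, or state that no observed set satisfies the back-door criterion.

K→L: minimal back-door set {Q, R}.

desc(K)\{K}={L}; candidates ⊆ {G,Q,R,S}.
size 0: {}; under {} K still reaches {G,L,Q,R,S} ∋ L.
size 1: {G}, {Q}, {R} …(+1); under {G} K still reaches {L,Q,R,S} ∋ L.
{Q,R}: K⊥L given {Q,R} in G with K→· removed — back-door holds.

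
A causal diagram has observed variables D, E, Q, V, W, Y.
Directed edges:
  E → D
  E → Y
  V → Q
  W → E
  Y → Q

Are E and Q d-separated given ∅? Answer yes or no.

No — E and Q are d-connected given ∅.

Bayes-Ball from E | ∅ reaches {D,Q,W,Y}.
Q ∈ reach(E|∅) ⇒ E ⊥̸ Q | ∅.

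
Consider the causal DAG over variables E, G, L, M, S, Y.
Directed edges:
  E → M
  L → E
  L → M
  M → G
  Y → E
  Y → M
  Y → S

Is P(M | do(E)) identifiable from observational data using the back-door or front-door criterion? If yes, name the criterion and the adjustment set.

P(M|do(E)): backdoor, adjust for {L, Y}.

desc(E)\{E}={G,M}; candidates ⊆ {L,S,Y}.
size 0: {}; under {} E still reaches {G,L,M,S,Y} ∋ M.
size 1: {L}, {S}, {Y}; under {L} E still reaches {G,M,S,Y} ∋ M.
{L,Y}: E⊥M given {L,Y} in G with E→· removed — back-door holds.
P(M|do(E)) = Σ_{L,Y} P(M|E,L,Y)·P(L,Y).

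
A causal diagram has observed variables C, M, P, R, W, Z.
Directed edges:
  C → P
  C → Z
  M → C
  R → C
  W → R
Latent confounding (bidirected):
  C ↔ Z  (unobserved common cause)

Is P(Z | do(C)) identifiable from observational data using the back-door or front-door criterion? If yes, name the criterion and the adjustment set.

P(Z|do(C)): not identifiable (no BD/FD set).

desc(C)\{C}={P,Z}; candidates ⊆ {M,R,W}.
C↔Z: latent back-door arc(s) into C.
size 0: {}; under {} C still reaches {M,R,W,Z} ∋ Z.
size 1: {M}, {R}, {W}; under {M} C still reaches {R,W,Z} ∋ Z.
size 2: {M,R}, {M,W}, {R,W}; under {M,R} C still reaches {Z} ∋ Z.
C↔Z cannot be blocked by any observed set — no back-door set.
No mediator lies on a directed C→…→Z path.
Neither criterion identifies P(Z|do(C)) in this graph.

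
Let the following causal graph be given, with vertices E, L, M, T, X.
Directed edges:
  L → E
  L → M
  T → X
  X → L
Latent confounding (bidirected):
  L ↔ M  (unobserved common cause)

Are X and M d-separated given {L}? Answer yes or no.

Bayes-Ball from X | {L} reaches {M,T}.
M ∈ reach(X|{L}) ⇒ X ⊥̸ M | {L}.

No — X and M are d-connected given {L}.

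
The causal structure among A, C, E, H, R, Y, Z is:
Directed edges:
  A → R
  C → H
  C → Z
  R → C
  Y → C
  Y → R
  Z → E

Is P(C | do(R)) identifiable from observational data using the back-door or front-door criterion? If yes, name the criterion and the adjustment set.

desc(R)\{R}={C,E,H,Z}; candidates ⊆ {A,Y}.
size 0: {}; under {} R still reaches {A,C,E,H,Y,Z} ∋ C.
{Y}: R⊥C given {Y} in G with R→· removed — back-door holds.
P(C|do(R)) = Σ_{Y} P(C|R,Y)·P(Y).

P(C|do(R)): backdoor, adjust for {Y}.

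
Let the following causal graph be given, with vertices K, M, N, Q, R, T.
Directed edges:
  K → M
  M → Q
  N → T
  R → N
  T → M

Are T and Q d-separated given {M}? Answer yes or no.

Yes — T ⊥ Q | {M}.

Bayes-Ball from T | {M} reaches {K,N,R}.
Q ∉ reach(T|{M}) ⇒ T ⊥ Q | {M}.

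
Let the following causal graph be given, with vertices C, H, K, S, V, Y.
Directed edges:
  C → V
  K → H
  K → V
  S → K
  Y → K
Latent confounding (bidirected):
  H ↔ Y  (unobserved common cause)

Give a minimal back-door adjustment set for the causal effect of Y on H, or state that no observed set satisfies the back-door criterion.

desc(Y)\{Y}={H,K,V}; candidates ⊆ {C,S}.
Y↔H: latent back-door arc(s) into Y.
size 0: {}; under {} Y still reaches {H} ∋ H.
size 1: {C}, {S}; under {C} Y still reaches {H} ∋ H.
size 2: {C,S}; under {C,S} Y still reaches {H} ∋ H.
Y↔H cannot be blocked by any observed set — no back-door set.

Y→H: no observed back-door set.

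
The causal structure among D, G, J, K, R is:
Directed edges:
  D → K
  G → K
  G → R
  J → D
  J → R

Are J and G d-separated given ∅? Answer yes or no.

Bayes-Ball from J | ∅ reaches {D,K,R}.
G ∉ reach(J|∅) ⇒ J ⊥ G | ∅.

Yes — J ⊥ G | ∅.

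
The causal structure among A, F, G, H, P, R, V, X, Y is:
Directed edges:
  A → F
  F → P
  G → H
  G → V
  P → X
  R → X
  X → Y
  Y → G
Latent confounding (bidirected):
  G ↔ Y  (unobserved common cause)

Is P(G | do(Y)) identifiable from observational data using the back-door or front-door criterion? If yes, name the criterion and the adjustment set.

P(G|do(Y)): not identifiable (no BD/FD set).

desc(Y)\{Y}={G,H,V}; candidates ⊆ {A,F,P,R,X}.
Y↔G: latent back-door arc(s) into Y.
size 0: {}; under {} Y still reaches {A,F,G,H,P,R,V,X} ∋ G.
size 1: {A}, {F}, {P} …(+2); under {A} Y still reaches {F,G,H,P,R,V,X} ∋ G.
size 2: {A,F}, {A,P}, {A,R} …(+7); under {A,F} Y still reaches {G,H,P,R,V,X} ∋ G.
Y↔G cannot be blocked by any observed set — no back-door set.
No mediator lies on a directed Y→…→G path.
Neither criterion identifies P(G|do(Y)) in this graph.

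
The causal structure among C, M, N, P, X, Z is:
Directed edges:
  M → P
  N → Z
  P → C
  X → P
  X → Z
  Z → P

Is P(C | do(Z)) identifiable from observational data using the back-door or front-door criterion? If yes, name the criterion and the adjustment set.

desc(Z)\{Z}={C,P}; candidates ⊆ {M,N,X}.
size 0: {}; under {} Z still reaches {C,N,P,X} ∋ C.
{X}: Z⊥C given {X} in G with Z→· removed — back-door holds.
P(C|do(Z)) = Σ_{X} P(C|Z,X)·P(X).

P(C|do(Z)): backdoor, adjust for {X}.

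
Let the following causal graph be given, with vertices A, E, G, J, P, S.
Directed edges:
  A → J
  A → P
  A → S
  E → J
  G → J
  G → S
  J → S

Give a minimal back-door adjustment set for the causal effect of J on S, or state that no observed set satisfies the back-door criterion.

desc(J)\{J}={S}; candidates ⊆ {A,E,G,P}.
size 0: {}; under {} J still reaches {A,E,G,P,S} ∋ S.
size 1: {A}, {E}, {G} …(+1); under {A} J still reaches {E,G,S} ∋ S.
{A,G}: J⊥S given {A,G} in G with J→· removed — back-door holds.

J→S: minimal back-door set {A, G}.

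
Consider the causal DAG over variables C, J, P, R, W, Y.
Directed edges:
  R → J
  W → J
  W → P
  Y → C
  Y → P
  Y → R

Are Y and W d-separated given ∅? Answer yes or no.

Bayes-Ball from Y | ∅ reaches {C,J,P,R}.
W ∉ reach(Y|∅) ⇒ Y ⊥ W | ∅.

Yes — Y ⊥ W | ∅.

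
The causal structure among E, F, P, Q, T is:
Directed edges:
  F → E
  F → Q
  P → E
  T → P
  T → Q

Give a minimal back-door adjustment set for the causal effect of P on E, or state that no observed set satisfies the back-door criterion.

desc(P)\{P}={E}; candidates ⊆ {F,Q,T}.
∅: P⊥E given ∅ in G with P→· removed — back-door holds.

P→E: minimal back-door set ∅.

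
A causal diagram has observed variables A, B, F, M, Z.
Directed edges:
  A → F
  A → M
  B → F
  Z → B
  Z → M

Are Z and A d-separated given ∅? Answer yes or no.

Yes — Z ⊥ A | ∅.

Bayes-Ball from Z | ∅ reaches {B,F,M}.
A ∉ reach(Z|∅) ⇒ Z ⊥ A | ∅.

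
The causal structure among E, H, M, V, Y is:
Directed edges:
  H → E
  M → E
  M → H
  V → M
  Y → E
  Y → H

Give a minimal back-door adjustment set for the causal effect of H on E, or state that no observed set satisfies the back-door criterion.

H→E: minimal back-door set {M, Y}.

desc(H)\{H}={E}; candidates ⊆ {M,V,Y}.
size 0: {}; under {} H still reaches {E,M,V,Y} ∋ E.
size 1: {M}, {V}, {Y}; under {M} H still reaches {E,Y} ∋ E.
{M,Y}: H⊥E given {M,Y} in G with H→· removed — back-door holds.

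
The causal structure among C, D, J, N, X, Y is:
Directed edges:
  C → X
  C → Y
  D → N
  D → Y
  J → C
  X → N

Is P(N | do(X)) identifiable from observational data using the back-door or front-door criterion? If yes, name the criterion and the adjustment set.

P(N|do(X)): backdoor, adjust for ∅.

desc(X)\{X}={N}; candidates ⊆ {C,D,J,Y}.
∅: X⊥N given ∅ in G with X→· removed — back-door holds.
P(N|do(X)) = P(N|X) — no adjustment needed.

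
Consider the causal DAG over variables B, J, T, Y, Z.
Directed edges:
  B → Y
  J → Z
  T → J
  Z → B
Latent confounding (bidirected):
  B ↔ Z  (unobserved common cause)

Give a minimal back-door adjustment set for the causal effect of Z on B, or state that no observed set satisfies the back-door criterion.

Z→B: no observed back-door set.

desc(Z)\{Z}={B,Y}; candidates ⊆ {J,T}.
Z↔B: latent back-door arc(s) into Z.
size 0: {}; under {} Z still reaches {B,J,T,Y} ∋ B.
size 1: {J}, {T}; under {J} Z still reaches {B,Y} ∋ B.
size 2: {J,T}; under {J,T} Z still reaches {B,Y} ∋ B.
Z↔B cannot be blocked by any observed set — no back-door set.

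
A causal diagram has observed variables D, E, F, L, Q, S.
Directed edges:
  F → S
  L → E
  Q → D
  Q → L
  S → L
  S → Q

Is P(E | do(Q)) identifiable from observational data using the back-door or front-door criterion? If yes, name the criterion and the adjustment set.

P(E|do(Q)): backdoor, adjust for {S}.

desc(Q)\{Q}={D,E,L}; candidates ⊆ {F,S}.
size 0: {}; under {} Q still reaches {E,F,L,S} ∋ E.
{S}: Q⊥E given {S} in G with Q→· removed — back-door holds.
P(E|do(Q)) = Σ_{S} P(E|Q,S)·P(S).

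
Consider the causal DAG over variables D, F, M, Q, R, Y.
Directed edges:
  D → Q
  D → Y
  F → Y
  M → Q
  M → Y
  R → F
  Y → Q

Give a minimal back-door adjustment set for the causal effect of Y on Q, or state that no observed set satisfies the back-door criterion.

desc(Y)\{Y}={Q}; candidates ⊆ {D,F,M,R}.
size 0: {}; under {} Y still reaches {D,F,M,Q,R} ∋ Q.
size 1: {D}, {F}, {M} …(+1); under {D} Y still reaches {F,M,Q,R} ∋ Q.
{D,M}: Y⊥Q given {D,M} in G with Y→· removed — back-door holds.

Y→Q: minimal back-door set {D, M}.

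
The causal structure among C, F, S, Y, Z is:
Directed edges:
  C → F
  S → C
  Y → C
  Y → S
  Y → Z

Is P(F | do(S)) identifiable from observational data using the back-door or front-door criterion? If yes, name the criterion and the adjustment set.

P(F|do(S)): backdoor, adjust for {Y}.

desc(S)\{S}={C,F}; candidates ⊆ {Y,Z}.
size 0: {}; under {} S still reaches {C,F,Y,Z} ∋ F.
{Y}: S⊥F given {Y} in G with S→· removed — back-door holds.
P(F|do(S)) = Σ_{Y} P(F|S,Y)·P(Y).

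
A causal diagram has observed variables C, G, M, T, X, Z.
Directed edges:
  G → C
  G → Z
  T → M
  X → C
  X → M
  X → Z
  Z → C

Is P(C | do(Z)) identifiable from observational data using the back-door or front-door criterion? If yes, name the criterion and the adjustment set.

P(C|do(Z)): backdoor, adjust for {G, X}.

desc(Z)\{Z}={C}; candidates ⊆ {G,M,T,X}.
size 0: {}; under {} Z still reaches {C,G,M,X} ∋ C.
size 1: {G}, {M}, {T} …(+1); under {G} Z still reaches {C,M,X} ∋ C.
{G,X}: Z⊥C given {G,X} in G with Z→· removed — back-door holds.
P(C|do(Z)) = Σ_{G,X} P(C|Z,G,X)·P(G,X).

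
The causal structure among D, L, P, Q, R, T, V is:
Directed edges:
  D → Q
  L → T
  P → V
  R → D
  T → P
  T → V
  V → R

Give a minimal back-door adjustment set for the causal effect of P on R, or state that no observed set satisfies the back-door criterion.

desc(P)\{P}={D,Q,R,V}; candidates ⊆ {L,T}.
size 0: {}; under {} P still reaches {D,L,Q,R,T,V} ∋ R.
{T}: P⊥R given {T} in G with P→· removed — back-door holds.

P→R: minimal back-door set {T}.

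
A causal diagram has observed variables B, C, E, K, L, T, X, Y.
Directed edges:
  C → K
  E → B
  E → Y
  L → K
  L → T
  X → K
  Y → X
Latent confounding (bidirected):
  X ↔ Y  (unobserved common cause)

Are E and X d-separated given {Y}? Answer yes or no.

Bayes-Ball from E | {Y} reaches {B,K,X}.
X ∈ reach(E|{Y}) ⇒ E ⊥̸ X | {Y}.

No — E and X are d-connected given {Y}.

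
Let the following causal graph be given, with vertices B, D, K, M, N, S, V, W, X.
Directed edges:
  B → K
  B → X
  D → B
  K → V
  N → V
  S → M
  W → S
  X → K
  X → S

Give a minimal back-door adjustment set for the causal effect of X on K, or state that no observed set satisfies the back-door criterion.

X→K: minimal back-door set {B}.

desc(X)\{X}={K,M,S,V}; candidates ⊆ {B,D,N,W}.
size 0: {}; under {} X still reaches {B,D,K,V} ∋ K.
{B}: X⊥K given {B} in G with X→· removed — back-door holds.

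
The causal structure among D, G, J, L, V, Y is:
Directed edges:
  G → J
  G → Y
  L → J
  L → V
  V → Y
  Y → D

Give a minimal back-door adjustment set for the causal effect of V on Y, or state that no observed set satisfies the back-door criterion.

V→Y: minimal back-door set ∅.

desc(V)\{V}={D,Y}; candidates ⊆ {G,J,L}.
∅: V⊥Y given ∅ in G with V→· removed — back-door holds.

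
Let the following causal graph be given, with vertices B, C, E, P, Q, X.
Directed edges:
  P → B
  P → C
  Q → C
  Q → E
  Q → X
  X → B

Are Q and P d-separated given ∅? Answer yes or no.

Yes — Q ⊥ P | ∅.

Bayes-Ball from Q | ∅ reaches {B,C,E,X}.
P ∉ reach(Q|∅) ⇒ Q ⊥ P | ∅.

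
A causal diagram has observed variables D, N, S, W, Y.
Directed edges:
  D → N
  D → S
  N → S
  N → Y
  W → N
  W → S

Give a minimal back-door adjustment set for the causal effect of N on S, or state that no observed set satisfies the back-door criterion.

desc(N)\{N}={S,Y}; candidates ⊆ {D,W}.
size 0: {}; under {} N still reaches {D,S,W} ∋ S.
size 1: {D}, {W}; under {D} N still reaches {S,W} ∋ S.
{D,W}: N⊥S given {D,W} in G with N→· removed — back-door holds.

N→S: minimal back-door set {D, W}.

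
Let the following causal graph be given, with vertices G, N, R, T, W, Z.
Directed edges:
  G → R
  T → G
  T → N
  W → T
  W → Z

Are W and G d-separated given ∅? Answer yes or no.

No — W and G are d-connected given ∅.

Bayes-Ball from W | ∅ reaches {G,N,R,T,Z}.
G ∈ reach(W|∅) ⇒ W ⊥̸ G | ∅.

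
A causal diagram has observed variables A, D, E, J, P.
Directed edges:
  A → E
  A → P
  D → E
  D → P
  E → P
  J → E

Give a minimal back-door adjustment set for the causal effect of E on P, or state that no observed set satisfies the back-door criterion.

E→P: minimal back-door set {A, D}.

desc(E)\{E}={P}; candidates ⊆ {A,D,J}.
size 0: {}; under {} E still reaches {A,D,J,P} ∋ P.
size 1: {A}, {D}, {J}; under {A} E still reaches {D,J,P} ∋ P.
{A,D}: E⊥P given {A,D} in G with E→· removed — back-door holds.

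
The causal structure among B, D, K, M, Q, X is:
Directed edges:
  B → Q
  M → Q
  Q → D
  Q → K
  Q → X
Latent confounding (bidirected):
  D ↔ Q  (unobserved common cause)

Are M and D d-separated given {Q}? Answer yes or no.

Bayes-Ball from M | {Q} reaches {B,D}.
D ∈ reach(M|{Q}) ⇒ M ⊥̸ D | {Q}.

No — M and D are d-connected given {Q}.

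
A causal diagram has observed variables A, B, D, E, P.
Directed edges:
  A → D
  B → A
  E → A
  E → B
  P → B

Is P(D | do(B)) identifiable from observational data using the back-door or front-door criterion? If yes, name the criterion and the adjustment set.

desc(B)\{B}={A,D}; candidates ⊆ {E,P}.
size 0: {}; under {} B still reaches {A,D,E,P} ∋ D.
{E}: B⊥D given {E} in G with B→· removed — back-door holds.
P(D|do(B)) = Σ_{E} P(D|B,E)·P(E).

P(D|do(B)): backdoor, adjust for {E}.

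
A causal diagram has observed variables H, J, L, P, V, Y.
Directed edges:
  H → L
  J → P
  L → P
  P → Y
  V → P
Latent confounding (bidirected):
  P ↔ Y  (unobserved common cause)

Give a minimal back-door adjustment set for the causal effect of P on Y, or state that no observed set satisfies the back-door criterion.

desc(P)\{P}={Y}; candidates ⊆ {H,J,L,V}.
P↔Y: latent back-door arc(s) into P.
size 0: {}; under {} P still reaches {H,J,L,V,Y} ∋ Y.
size 1: {H}, {J}, {L} …(+1); under {H} P still reaches {J,L,V,Y} ∋ Y.
size 2: {H,J}, {H,L}, {H,V} …(+3); under {H,J} P still reaches {L,V,Y} ∋ Y.
P↔Y cannot be blocked by any observed set — no back-door set.

P→Y: no observed back-door set.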